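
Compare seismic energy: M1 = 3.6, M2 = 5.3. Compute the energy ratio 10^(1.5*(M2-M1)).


M2 - M1 = 5.3 - 3.6 = 1.7
1.5 * 1.7 = 2.55
ratio = 10^2.55 = 354.81

354.81


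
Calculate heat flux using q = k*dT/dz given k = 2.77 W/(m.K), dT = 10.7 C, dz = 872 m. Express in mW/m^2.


q = k * dT / dz * 1000
= 2.77 * 10.7 / 872 * 1000
= 0.03399 * 1000
= 33.9897 mW/m^2

33.9897


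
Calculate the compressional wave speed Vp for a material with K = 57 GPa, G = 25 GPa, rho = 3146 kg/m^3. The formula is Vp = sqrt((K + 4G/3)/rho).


First compute the effective modulus:
K + 4G/3 = 57e9 + 4*25e9/3 = 90333333333.33 Pa
Then divide by density:
90333333333.33 / 3146 = 28713710.5319 Pa/(kg/m^3)
Take the square root:
Vp = sqrt(28713710.5319) = 5358.52 m/s

5358.52


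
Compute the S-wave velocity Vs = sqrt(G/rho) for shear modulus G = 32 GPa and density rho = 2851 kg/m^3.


Convert G to Pa: G = 32e9 Pa
Compute G/rho = 32e9 / 2851 = 11224131.8835
Vs = sqrt(11224131.8835) = 3350.24 m/s

3350.24


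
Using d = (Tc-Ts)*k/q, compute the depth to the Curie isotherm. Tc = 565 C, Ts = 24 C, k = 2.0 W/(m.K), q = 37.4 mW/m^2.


T_Curie - T_surf = 565 - 24 = 541 C
Convert q to W/m^2: 37.4 mW/m^2 = 0.0374 W/m^2
d = 541 * 2.0 / 0.0374 = 28930.48 m

28930.48


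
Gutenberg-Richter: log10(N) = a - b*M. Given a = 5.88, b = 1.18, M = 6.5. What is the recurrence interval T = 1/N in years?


log10(N) = 5.88 - 1.18*6.5 = -1.79
N = 10^-1.79 = 0.016218
T = 1/N = 1/0.016218 = 61.6595 years

61.6595


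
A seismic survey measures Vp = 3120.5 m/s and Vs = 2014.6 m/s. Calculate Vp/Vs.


Vp/Vs = 3120.5 / 2014.6
= 1.5489

1.5489


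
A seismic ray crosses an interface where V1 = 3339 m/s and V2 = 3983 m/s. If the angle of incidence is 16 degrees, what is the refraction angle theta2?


sin(theta1) = sin(16 deg) = 0.275637
sin(theta2) = V2/V1 * sin(theta1) = 3983/3339 * 0.275637 = 0.3288
theta2 = arcsin(0.3288) = 19.196 degrees

19.196


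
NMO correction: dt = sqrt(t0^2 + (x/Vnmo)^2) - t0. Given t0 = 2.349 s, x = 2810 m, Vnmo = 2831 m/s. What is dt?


x/Vnmo = 2810/2831 = 0.992582
(x/Vnmo)^2 = 0.985219
t0^2 = 5.517801
sqrt(5.517801 + 0.985219) = 2.550102
dt = 2.550102 - 2.349 = 0.201102

0.201102


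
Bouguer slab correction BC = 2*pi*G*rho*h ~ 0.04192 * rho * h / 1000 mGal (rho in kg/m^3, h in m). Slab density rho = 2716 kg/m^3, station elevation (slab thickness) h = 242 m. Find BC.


BC = 0.04192 * rho * h / 1000
= 0.04192 * 2716 * 242 / 1000
= 27.5528 mGal

27.5528


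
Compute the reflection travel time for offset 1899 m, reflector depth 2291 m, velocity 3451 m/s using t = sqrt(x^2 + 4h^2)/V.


x^2 + 4h^2 = 1899^2 + 4*2291^2 = 3606201 + 20994724 = 24600925
sqrt(24600925) = 4959.932
t = 4959.932 / 3451 = 1.4372 s

1.4372


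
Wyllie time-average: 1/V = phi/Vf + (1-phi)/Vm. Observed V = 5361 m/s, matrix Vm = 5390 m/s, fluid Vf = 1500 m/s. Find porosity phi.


1/V - 1/Vm = 1/5361 - 1/5390 = 1e-06
1/Vf - 1/Vm = 1/1500 - 1/5390 = 0.00048114
phi = 1e-06 / 0.00048114 = 0.0021

0.0021


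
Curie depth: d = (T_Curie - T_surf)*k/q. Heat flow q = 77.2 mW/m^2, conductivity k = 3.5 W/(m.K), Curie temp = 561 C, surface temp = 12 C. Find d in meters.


T_Curie - T_surf = 561 - 12 = 549 C
Convert q to W/m^2: 77.2 mW/m^2 = 0.0772 W/m^2
d = 549 * 3.5 / 0.0772 = 24889.9 m

24889.9


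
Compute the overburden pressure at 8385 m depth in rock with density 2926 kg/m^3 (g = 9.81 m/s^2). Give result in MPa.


P = rho * g * z / 1e6
= 2926 * 9.81 * 8385 / 1e6
= 240683543.1 / 1e6
= 240.6835 MPa

240.6835


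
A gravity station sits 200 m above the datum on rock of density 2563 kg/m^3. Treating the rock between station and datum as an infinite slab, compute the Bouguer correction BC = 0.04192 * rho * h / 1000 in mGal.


BC = 0.04192 * rho * h / 1000
= 0.04192 * 2563 * 200 / 1000
= 21.4882 mGal

21.4882


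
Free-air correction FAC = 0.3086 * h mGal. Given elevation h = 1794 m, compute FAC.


FAC = 0.3086 * h
= 0.3086 * 1794
= 553.6284 mGal

553.6284


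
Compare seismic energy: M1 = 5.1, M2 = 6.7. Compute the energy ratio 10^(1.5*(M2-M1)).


M2 - M1 = 6.7 - 5.1 = 1.6
1.5 * 1.6 = 2.4
ratio = 10^2.4 = 251.19

251.19


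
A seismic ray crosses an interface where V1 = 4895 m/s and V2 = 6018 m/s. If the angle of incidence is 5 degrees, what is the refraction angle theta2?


sin(theta1) = sin(5 deg) = 0.087156
sin(theta2) = V2/V1 * sin(theta1) = 6018/4895 * 0.087156 = 0.107151
theta2 = arcsin(0.107151) = 6.1511 degrees

6.1511


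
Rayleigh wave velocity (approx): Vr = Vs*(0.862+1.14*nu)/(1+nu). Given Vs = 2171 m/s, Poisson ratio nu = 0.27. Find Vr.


Numerator factor = 0.862 + 1.14*0.27 = 1.1698
Denominator = 1 + 0.27 = 1.27
Vr = 2171 * 1.1698 / 1.27 = 1999.71 m/s

1999.71


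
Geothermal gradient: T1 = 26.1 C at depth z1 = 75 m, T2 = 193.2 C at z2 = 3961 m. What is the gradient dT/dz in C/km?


dT = 193.2 - 26.1 = 167.1 C
dz = 3961 - 75 = 3886 m
gradient = dT/dz * 1000 = 167.1/3886 * 1000 = 43.0005 C/km

43.0005


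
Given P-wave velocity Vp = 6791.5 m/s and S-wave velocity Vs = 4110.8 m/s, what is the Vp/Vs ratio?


Vp/Vs = 6791.5 / 4110.8
= 1.6521

1.6521


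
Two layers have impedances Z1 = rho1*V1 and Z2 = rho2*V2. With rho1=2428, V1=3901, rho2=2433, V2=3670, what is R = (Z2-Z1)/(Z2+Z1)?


Z1 = 2428 * 3901 = 9471628
Z2 = 2433 * 3670 = 8929110
R = (8929110 - 9471628) / (8929110 + 9471628) = -542518 / 18400738 = -0.0295

-0.0295


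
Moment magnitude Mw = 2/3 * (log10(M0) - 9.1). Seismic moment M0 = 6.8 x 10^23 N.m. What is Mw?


log10(M0) = log10(6.8 x 10^23) = 23.8325
Mw = 2/3 * (23.8325 - 9.1)
= 2/3 * 14.7325
= 9.82

9.82


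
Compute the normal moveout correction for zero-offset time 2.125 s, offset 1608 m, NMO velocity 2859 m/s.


x/Vnmo = 1608/2859 = 0.562434
(x/Vnmo)^2 = 0.316332
t0^2 = 4.515625
sqrt(4.515625 + 0.316332) = 2.198171
dt = 2.198171 - 2.125 = 0.073171

0.073171


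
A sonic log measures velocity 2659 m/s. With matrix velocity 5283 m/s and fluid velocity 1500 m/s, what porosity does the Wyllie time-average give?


1/V - 1/Vm = 1/2659 - 1/5283 = 0.00018679
1/Vf - 1/Vm = 1/1500 - 1/5283 = 0.00047738
phi = 0.00018679 / 0.00047738 = 0.3913

0.3913


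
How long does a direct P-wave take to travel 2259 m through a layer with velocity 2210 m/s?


t = x / V
= 2259 / 2210
= 1.0222 s

1.0222


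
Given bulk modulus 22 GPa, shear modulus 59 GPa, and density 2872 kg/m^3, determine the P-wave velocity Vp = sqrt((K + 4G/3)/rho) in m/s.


First compute the effective modulus:
K + 4G/3 = 22e9 + 4*59e9/3 = 100666666666.67 Pa
Then divide by density:
100666666666.67 / 2872 = 35051067.7809 Pa/(kg/m^3)
Take the square root:
Vp = sqrt(35051067.7809) = 5920.39 m/s

5920.39


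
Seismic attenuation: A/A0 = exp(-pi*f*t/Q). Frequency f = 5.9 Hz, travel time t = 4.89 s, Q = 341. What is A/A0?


pi*f*t/Q = pi*5.9*4.89/341 = 0.265801
A/A0 = exp(-0.265801) = 0.766592

0.766592


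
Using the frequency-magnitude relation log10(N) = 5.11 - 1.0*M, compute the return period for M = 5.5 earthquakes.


log10(N) = 5.11 - 1.0*5.5 = -0.39
N = 10^-0.39 = 0.40738
T = 1/N = 1/0.40738 = 2.4547 years

2.4547


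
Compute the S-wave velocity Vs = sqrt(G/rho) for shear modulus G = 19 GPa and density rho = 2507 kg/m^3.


Convert G to Pa: G = 19e9 Pa
Compute G/rho = 19e9 / 2507 = 7578779.4176
Vs = sqrt(7578779.4176) = 2752.96 m/s

2752.96


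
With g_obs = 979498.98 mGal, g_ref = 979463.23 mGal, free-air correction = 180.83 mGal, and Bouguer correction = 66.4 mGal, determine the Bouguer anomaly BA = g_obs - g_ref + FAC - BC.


BA = g_obs - g_ref + FAC - BC
= 979498.98 - 979463.23 + 180.83 - 66.4
= 150.18 mGal

150.18


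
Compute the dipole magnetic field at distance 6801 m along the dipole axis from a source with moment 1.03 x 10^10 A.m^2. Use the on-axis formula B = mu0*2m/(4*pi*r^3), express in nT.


m = 1.03 x 10^10 = 10300000000 A.m^2
2m = 20600000000 A.m^2
r^3 = 6801^3 = 314570740401
B = (4pi*10^-7) * 20600000000 / (4*pi * 314570740401) * 1e9
= 25886.723466 / 3953012508312.33 * 1e9
= 6.5486 nT

6.5486


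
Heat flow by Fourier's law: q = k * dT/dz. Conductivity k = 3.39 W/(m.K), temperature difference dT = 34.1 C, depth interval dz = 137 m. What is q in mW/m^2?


q = k * dT / dz * 1000
= 3.39 * 34.1 / 137 * 1000
= 0.843788 * 1000
= 843.7883 mW/m^2

843.7883


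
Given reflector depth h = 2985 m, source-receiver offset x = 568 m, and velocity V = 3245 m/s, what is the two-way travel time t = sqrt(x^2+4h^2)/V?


x^2 + 4h^2 = 568^2 + 4*2985^2 = 322624 + 35640900 = 35963524
sqrt(35963524) = 5996.9596
t = 5996.9596 / 3245 = 1.8481 s

1.8481


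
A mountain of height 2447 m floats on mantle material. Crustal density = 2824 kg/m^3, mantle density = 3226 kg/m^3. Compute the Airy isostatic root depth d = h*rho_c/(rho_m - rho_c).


rho_m - rho_c = 3226 - 2824 = 402
d = 2447 * 2824 / 402
= 6910328 / 402
= 17189.87 m

17189.87


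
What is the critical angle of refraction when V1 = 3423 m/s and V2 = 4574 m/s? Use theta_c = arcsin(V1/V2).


V1/V2 = 3423/4574 = 0.74836
theta_c = arcsin(0.74836) = 48.4485 degrees

48.4485


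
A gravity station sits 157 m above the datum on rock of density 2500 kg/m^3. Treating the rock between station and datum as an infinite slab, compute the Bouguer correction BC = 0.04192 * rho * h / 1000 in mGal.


BC = 0.04192 * rho * h / 1000
= 0.04192 * 2500 * 157 / 1000
= 16.4536 mGal

16.4536


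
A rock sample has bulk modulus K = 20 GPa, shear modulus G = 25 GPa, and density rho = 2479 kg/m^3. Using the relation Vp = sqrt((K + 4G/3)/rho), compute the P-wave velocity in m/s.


First compute the effective modulus:
K + 4G/3 = 20e9 + 4*25e9/3 = 53333333333.33 Pa
Then divide by density:
53333333333.33 / 2479 = 21514051.3648 Pa/(kg/m^3)
Take the square root:
Vp = sqrt(21514051.3648) = 4638.32 m/s

4638.32


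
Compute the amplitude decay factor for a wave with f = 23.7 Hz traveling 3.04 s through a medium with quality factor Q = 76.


pi*f*t/Q = pi*23.7*3.04/76 = 2.97823
A/A0 = exp(-2.97823) = 0.050883

0.050883


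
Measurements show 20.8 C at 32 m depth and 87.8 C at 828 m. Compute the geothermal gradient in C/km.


dT = 87.8 - 20.8 = 67.0 C
dz = 828 - 32 = 796 m
gradient = dT/dz * 1000 = 67.0/796 * 1000 = 84.1709 C/km

84.1709


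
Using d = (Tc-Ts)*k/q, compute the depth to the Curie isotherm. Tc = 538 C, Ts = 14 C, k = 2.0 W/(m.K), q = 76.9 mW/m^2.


T_Curie - T_surf = 538 - 14 = 524 C
Convert q to W/m^2: 76.9 mW/m^2 = 0.0769 W/m^2
d = 524 * 2.0 / 0.0769 = 13628.09 m

13628.09


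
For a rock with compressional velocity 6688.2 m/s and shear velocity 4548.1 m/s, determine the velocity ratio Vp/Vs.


Vp/Vs = 6688.2 / 4548.1
= 1.4705

1.4705


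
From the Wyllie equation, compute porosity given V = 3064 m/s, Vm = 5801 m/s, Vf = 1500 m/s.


1/V - 1/Vm = 1/3064 - 1/5801 = 0.00015399
1/Vf - 1/Vm = 1/1500 - 1/5801 = 0.00049428
phi = 0.00015399 / 0.00049428 = 0.3115

0.3115


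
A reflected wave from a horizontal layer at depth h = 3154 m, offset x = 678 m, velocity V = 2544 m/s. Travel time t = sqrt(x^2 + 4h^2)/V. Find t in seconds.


x^2 + 4h^2 = 678^2 + 4*3154^2 = 459684 + 39790864 = 40250548
sqrt(40250548) = 6344.332
t = 6344.332 / 2544 = 2.4938 s

2.4938


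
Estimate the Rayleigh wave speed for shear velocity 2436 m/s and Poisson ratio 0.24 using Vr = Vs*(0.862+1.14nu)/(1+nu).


Numerator factor = 0.862 + 1.14*0.24 = 1.1356
Denominator = 1 + 0.24 = 1.24
Vr = 2436 * 1.1356 / 1.24 = 2230.9 m/s

2230.9


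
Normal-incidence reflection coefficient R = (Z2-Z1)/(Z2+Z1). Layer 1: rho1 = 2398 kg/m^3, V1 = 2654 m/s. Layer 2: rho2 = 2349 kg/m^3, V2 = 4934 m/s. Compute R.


Z1 = 2398 * 2654 = 6364292
Z2 = 2349 * 4934 = 11589966
R = (11589966 - 6364292) / (11589966 + 6364292) = 5225674 / 17954258 = 0.2911

0.2911


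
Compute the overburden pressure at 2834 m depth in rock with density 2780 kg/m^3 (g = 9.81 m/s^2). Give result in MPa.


P = rho * g * z / 1e6
= 2780 * 9.81 * 2834 / 1e6
= 77288281.2 / 1e6
= 77.2883 MPa

77.2883


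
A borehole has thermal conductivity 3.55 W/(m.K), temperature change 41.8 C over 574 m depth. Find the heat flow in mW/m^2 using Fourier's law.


q = k * dT / dz * 1000
= 3.55 * 41.8 / 574 * 1000
= 0.258519 * 1000
= 258.5192 mW/m^2

258.5192


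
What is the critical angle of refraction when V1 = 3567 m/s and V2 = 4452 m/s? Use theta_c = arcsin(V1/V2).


V1/V2 = 3567/4452 = 0.801213
theta_c = arcsin(0.801213) = 53.2461 degrees

53.2461


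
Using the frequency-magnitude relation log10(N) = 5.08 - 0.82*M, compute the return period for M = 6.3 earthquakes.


log10(N) = 5.08 - 0.82*6.3 = -0.086
N = 10^-0.086 = 0.820352
T = 1/N = 1/0.820352 = 1.219 years

1.219


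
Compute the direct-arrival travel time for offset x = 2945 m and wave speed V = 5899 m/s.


t = x / V
= 2945 / 5899
= 0.4992 s

0.4992


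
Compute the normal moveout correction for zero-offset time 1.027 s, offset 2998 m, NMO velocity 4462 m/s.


x/Vnmo = 2998/4462 = 0.671896
(x/Vnmo)^2 = 0.451444
t0^2 = 1.054729
sqrt(1.054729 + 0.451444) = 1.227263
dt = 1.227263 - 1.027 = 0.200263

0.200263


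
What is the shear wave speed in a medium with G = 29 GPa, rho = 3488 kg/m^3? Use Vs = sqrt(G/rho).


Convert G to Pa: G = 29e9 Pa
Compute G/rho = 29e9 / 3488 = 8314220.1835
Vs = sqrt(8314220.1835) = 2883.44 m/s

2883.44


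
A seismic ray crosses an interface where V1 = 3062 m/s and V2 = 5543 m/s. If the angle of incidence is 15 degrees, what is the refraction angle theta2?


sin(theta1) = sin(15 deg) = 0.258819
sin(theta2) = V2/V1 * sin(theta1) = 5543/3062 * 0.258819 = 0.468528
theta2 = arcsin(0.468528) = 27.9388 degrees

27.9388


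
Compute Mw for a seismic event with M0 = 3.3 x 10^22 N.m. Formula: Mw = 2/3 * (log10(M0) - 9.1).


log10(M0) = log10(3.3 x 10^22) = 22.5185
Mw = 2/3 * (22.5185 - 9.1)
= 2/3 * 13.4185
= 8.95

8.95


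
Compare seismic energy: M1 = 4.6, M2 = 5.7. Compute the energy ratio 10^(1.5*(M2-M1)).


M2 - M1 = 5.7 - 4.6 = 1.1
1.5 * 1.1 = 1.65
ratio = 10^1.65 = 44.67

44.67


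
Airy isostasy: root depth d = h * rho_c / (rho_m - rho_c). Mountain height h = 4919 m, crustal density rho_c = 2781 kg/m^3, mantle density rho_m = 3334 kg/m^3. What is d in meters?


rho_m - rho_c = 3334 - 2781 = 553
d = 4919 * 2781 / 553
= 13679739 / 553
= 24737.32 m

24737.32


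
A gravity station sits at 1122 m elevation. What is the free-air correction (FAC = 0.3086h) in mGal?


FAC = 0.3086 * h
= 0.3086 * 1122
= 346.2492 mGal

346.2492


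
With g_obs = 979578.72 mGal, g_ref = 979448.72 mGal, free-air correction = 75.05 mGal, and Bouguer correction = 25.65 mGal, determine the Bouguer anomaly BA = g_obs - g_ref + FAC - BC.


BA = g_obs - g_ref + FAC - BC
= 979578.72 - 979448.72 + 75.05 - 25.65
= 179.4 mGal

179.4


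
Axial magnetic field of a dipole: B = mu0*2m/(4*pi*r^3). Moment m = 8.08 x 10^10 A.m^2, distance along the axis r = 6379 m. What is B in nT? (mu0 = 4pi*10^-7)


m = 8.08 x 10^10 = 80800000000 A.m^2
2m = 161600000000 A.m^2
r^3 = 6379^3 = 259571977939
B = (4pi*10^-7) * 161600000000 / (4*pi * 259571977939) * 1e9
= 203072.549128 / 3261877675883.74 * 1e9
= 62.2563 nT

62.2563


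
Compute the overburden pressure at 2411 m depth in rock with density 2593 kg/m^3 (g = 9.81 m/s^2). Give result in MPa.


P = rho * g * z / 1e6
= 2593 * 9.81 * 2411 / 1e6
= 61329402.63 / 1e6
= 61.3294 MPa

61.3294


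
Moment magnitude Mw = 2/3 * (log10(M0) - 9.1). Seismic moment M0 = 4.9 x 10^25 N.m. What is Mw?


log10(M0) = log10(4.9 x 10^25) = 25.6902
Mw = 2/3 * (25.6902 - 9.1)
= 2/3 * 16.5902
= 11.06

11.06


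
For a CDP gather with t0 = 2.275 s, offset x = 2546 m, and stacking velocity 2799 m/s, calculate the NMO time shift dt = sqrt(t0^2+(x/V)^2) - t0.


x/Vnmo = 2546/2799 = 0.909611
(x/Vnmo)^2 = 0.827391
t0^2 = 5.175625
sqrt(5.175625 + 0.827391) = 2.450105
dt = 2.450105 - 2.275 = 0.175105

0.175105


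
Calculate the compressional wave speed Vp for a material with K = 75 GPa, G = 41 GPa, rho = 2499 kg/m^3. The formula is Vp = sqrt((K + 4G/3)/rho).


First compute the effective modulus:
K + 4G/3 = 75e9 + 4*41e9/3 = 129666666666.67 Pa
Then divide by density:
129666666666.67 / 2499 = 51887421.6353 Pa/(kg/m^3)
Take the square root:
Vp = sqrt(51887421.6353) = 7203.29 m/s

7203.29


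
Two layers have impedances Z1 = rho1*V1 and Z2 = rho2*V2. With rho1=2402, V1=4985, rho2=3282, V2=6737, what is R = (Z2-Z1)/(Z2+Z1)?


Z1 = 2402 * 4985 = 11973970
Z2 = 3282 * 6737 = 22110834
R = (22110834 - 11973970) / (22110834 + 11973970) = 10136864 / 34084804 = 0.2974

0.2974


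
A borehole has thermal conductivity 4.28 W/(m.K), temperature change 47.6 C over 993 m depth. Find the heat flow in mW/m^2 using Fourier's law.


q = k * dT / dz * 1000
= 4.28 * 47.6 / 993 * 1000
= 0.205164 * 1000
= 205.1641 mW/m^2

205.1641


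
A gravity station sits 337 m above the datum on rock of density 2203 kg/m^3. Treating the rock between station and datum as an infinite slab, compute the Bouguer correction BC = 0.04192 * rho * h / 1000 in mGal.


BC = 0.04192 * rho * h / 1000
= 0.04192 * 2203 * 337 / 1000
= 31.1219 mGal

31.1219


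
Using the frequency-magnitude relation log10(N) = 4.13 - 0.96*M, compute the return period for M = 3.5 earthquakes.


log10(N) = 4.13 - 0.96*3.5 = 0.77
N = 10^0.77 = 5.888437
T = 1/N = 1/5.888437 = 0.1698 years

0.1698


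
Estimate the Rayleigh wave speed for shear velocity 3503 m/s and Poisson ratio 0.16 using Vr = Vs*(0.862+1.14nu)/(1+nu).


Numerator factor = 0.862 + 1.14*0.16 = 1.0444
Denominator = 1 + 0.16 = 1.16
Vr = 3503 * 1.0444 / 1.16 = 3153.91 m/s

3153.91


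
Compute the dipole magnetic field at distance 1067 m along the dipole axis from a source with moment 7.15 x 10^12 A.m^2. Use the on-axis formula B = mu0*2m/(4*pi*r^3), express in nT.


m = 7.15 x 10^12 = 7150000000000 A.m^2
2m = 14300000000000 A.m^2
r^3 = 1067^3 = 1214767763
B = (4pi*10^-7) * 14300000000000 / (4*pi * 1214767763) * 1e9
= 17969909.978534 / 15265221920.23 * 1e9
= 1177179.7405 nT

1177179.7405


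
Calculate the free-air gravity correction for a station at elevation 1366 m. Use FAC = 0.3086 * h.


FAC = 0.3086 * h
= 0.3086 * 1366
= 421.5476 mGal

421.5476


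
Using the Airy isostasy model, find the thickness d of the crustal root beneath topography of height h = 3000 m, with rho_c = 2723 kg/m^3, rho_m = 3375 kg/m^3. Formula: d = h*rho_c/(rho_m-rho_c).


rho_m - rho_c = 3375 - 2723 = 652
d = 3000 * 2723 / 652
= 8169000 / 652
= 12529.14 m

12529.14


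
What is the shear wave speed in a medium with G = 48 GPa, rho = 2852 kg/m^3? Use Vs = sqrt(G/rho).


Convert G to Pa: G = 48e9 Pa
Compute G/rho = 48e9 / 2852 = 16830294.5302
Vs = sqrt(16830294.5302) = 4102.47 m/s

4102.47


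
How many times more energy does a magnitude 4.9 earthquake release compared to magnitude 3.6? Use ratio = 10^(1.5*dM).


M2 - M1 = 4.9 - 3.6 = 1.3
1.5 * 1.3 = 1.95
ratio = 10^1.95 = 89.13

89.13


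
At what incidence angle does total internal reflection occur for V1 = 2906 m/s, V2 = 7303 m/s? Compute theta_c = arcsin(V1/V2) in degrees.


V1/V2 = 2906/7303 = 0.397919
theta_c = arcsin(0.397919) = 23.4481 degrees

23.4481


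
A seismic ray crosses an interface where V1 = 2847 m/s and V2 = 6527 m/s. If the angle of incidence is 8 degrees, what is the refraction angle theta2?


sin(theta1) = sin(8 deg) = 0.139173
sin(theta2) = V2/V1 * sin(theta1) = 6527/2847 * 0.139173 = 0.319067
theta2 = arcsin(0.319067) = 18.6065 degrees

18.6065


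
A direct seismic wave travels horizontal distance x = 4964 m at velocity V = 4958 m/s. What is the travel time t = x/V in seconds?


t = x / V
= 4964 / 4958
= 1.0012 s

1.0012


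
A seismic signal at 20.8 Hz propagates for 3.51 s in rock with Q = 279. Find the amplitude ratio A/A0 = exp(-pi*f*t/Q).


pi*f*t/Q = pi*20.8*3.51/279 = 0.822084
A/A0 = exp(-0.822084) = 0.439515

0.439515


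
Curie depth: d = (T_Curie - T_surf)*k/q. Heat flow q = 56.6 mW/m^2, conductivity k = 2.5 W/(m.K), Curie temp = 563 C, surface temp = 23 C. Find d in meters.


T_Curie - T_surf = 563 - 23 = 540 C
Convert q to W/m^2: 56.6 mW/m^2 = 0.0566 W/m^2
d = 540 * 2.5 / 0.0566 = 23851.59 m

23851.59


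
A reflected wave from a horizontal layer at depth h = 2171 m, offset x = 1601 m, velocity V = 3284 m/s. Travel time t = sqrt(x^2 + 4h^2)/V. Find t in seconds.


x^2 + 4h^2 = 1601^2 + 4*2171^2 = 2563201 + 18852964 = 21416165
sqrt(21416165) = 4627.7603
t = 4627.7603 / 3284 = 1.4092 s

1.4092


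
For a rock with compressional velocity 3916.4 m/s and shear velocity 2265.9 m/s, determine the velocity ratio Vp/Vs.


Vp/Vs = 3916.4 / 2265.9
= 1.7284

1.7284


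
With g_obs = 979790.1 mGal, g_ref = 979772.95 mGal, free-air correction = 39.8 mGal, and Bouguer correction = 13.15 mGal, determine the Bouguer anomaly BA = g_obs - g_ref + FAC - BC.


BA = g_obs - g_ref + FAC - BC
= 979790.1 - 979772.95 + 39.8 - 13.15
= 43.8 mGal

43.8


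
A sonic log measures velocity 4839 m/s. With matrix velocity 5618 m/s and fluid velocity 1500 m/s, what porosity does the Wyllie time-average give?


1/V - 1/Vm = 1/4839 - 1/5618 = 2.865e-05
1/Vf - 1/Vm = 1/1500 - 1/5618 = 0.00048867
phi = 2.865e-05 / 0.00048867 = 0.0586

0.0586


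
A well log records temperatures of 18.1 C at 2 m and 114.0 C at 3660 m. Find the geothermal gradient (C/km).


dT = 114.0 - 18.1 = 95.9 C
dz = 3660 - 2 = 3658 m
gradient = dT/dz * 1000 = 95.9/3658 * 1000 = 26.2165 C/km

26.2165


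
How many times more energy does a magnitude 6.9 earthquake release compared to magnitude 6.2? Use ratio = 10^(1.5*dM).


M2 - M1 = 6.9 - 6.2 = 0.7
1.5 * 0.7 = 1.05
ratio = 10^1.05 = 11.22

11.22


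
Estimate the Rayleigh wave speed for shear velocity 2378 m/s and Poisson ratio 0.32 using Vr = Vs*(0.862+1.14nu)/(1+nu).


Numerator factor = 0.862 + 1.14*0.32 = 1.2268
Denominator = 1 + 0.32 = 1.32
Vr = 2378 * 1.2268 / 1.32 = 2210.1 m/s

2210.1


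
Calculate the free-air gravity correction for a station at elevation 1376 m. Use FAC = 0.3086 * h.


FAC = 0.3086 * h
= 0.3086 * 1376
= 424.6336 mGal

424.6336


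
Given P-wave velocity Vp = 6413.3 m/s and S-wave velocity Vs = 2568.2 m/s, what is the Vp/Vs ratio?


Vp/Vs = 6413.3 / 2568.2
= 2.4972

2.4972


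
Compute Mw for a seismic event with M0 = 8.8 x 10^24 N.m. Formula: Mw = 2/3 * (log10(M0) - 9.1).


log10(M0) = log10(8.8 x 10^24) = 24.9445
Mw = 2/3 * (24.9445 - 9.1)
= 2/3 * 15.8445
= 10.56

10.56


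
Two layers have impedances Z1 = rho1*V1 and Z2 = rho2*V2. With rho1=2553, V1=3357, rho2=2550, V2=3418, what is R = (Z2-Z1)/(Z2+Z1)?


Z1 = 2553 * 3357 = 8570421
Z2 = 2550 * 3418 = 8715900
R = (8715900 - 8570421) / (8715900 + 8570421) = 145479 / 17286321 = 0.0084

0.0084


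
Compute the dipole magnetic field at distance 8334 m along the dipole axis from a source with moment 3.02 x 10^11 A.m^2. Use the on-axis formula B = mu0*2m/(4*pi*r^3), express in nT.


m = 3.02 x 10^11 = 302000000000 A.m^2
2m = 604000000000 A.m^2
r^3 = 8334^3 = 578842603704
B = (4pi*10^-7) * 604000000000 / (4*pi * 578842603704) * 1e9
= 759008.785107 / 7273950685525.1 * 1e9
= 104.3462 nT

104.3462


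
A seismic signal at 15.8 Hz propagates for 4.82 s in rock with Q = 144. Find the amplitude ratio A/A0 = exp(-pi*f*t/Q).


pi*f*t/Q = pi*15.8*4.82/144 = 1.661466
A/A0 = exp(-1.661466) = 0.18986

0.18986


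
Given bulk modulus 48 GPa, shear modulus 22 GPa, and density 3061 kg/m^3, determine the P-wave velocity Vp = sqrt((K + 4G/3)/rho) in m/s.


First compute the effective modulus:
K + 4G/3 = 48e9 + 4*22e9/3 = 77333333333.33 Pa
Then divide by density:
77333333333.33 / 3061 = 25264074.921 Pa/(kg/m^3)
Take the square root:
Vp = sqrt(25264074.921) = 5026.34 m/s

5026.34


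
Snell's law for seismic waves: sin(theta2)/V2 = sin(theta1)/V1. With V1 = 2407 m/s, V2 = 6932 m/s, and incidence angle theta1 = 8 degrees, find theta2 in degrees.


sin(theta1) = sin(8 deg) = 0.139173
sin(theta2) = V2/V1 * sin(theta1) = 6932/2407 * 0.139173 = 0.400809
theta2 = arcsin(0.400809) = 23.6288 degrees

23.6288


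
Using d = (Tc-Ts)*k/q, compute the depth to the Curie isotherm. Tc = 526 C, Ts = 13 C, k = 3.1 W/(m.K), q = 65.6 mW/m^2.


T_Curie - T_surf = 526 - 13 = 513 C
Convert q to W/m^2: 65.6 mW/m^2 = 0.0656 W/m^2
d = 513 * 3.1 / 0.0656 = 24242.38 m

24242.38


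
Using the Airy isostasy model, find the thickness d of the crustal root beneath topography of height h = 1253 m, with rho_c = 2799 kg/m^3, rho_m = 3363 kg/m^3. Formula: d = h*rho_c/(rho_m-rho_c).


rho_m - rho_c = 3363 - 2799 = 564
d = 1253 * 2799 / 564
= 3507147 / 564
= 6218.35 m

6218.35


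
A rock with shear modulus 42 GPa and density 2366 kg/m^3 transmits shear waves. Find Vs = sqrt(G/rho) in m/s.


Convert G to Pa: G = 42e9 Pa
Compute G/rho = 42e9 / 2366 = 17751479.2899
Vs = sqrt(17751479.2899) = 4213.25 m/s

4213.25


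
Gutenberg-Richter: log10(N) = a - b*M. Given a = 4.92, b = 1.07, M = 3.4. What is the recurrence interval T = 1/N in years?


log10(N) = 4.92 - 1.07*3.4 = 1.282
N = 10^1.282 = 19.142559
T = 1/N = 1/19.142559 = 0.0522 years

0.0522


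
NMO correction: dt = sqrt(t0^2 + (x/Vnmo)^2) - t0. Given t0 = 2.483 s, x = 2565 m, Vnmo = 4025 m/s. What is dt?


x/Vnmo = 2565/4025 = 0.637267
(x/Vnmo)^2 = 0.406109
t0^2 = 6.165289
sqrt(6.165289 + 0.406109) = 2.563474
dt = 2.563474 - 2.483 = 0.080474

0.080474


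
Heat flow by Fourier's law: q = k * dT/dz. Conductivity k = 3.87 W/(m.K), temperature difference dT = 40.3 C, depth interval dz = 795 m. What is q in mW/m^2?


q = k * dT / dz * 1000
= 3.87 * 40.3 / 795 * 1000
= 0.196177 * 1000
= 196.1774 mW/m^2

196.1774


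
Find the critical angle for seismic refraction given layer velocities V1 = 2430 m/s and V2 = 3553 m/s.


V1/V2 = 2430/3553 = 0.683929
theta_c = arcsin(0.683929) = 43.1514 degrees

43.1514


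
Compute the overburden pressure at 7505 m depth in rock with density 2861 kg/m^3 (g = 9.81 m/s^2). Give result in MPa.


P = rho * g * z / 1e6
= 2861 * 9.81 * 7505 / 1e6
= 210638407.05 / 1e6
= 210.6384 MPa

210.6384


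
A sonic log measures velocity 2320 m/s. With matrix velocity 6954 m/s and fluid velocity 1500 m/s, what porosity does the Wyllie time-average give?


1/V - 1/Vm = 1/2320 - 1/6954 = 0.00028723
1/Vf - 1/Vm = 1/1500 - 1/6954 = 0.00052286
phi = 0.00028723 / 0.00052286 = 0.5493

0.5493


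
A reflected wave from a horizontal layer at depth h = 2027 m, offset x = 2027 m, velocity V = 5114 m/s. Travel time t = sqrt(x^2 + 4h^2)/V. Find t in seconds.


x^2 + 4h^2 = 2027^2 + 4*2027^2 = 4108729 + 16434916 = 20543645
sqrt(20543645) = 4532.5098
t = 4532.5098 / 5114 = 0.8863 s

0.8863


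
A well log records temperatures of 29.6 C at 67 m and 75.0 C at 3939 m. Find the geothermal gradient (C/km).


dT = 75.0 - 29.6 = 45.4 C
dz = 3939 - 67 = 3872 m
gradient = dT/dz * 1000 = 45.4/3872 * 1000 = 11.7252 C/km

11.7252


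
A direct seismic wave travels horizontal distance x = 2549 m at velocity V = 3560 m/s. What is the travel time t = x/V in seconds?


t = x / V
= 2549 / 3560
= 0.716 s

0.716


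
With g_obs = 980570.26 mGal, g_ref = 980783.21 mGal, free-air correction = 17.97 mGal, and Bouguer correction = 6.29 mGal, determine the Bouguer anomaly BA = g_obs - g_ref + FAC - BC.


BA = g_obs - g_ref + FAC - BC
= 980570.26 - 980783.21 + 17.97 - 6.29
= -201.27 mGal

-201.27


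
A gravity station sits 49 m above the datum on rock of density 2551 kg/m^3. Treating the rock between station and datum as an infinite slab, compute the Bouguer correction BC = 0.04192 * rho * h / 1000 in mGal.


BC = 0.04192 * rho * h / 1000
= 0.04192 * 2551 * 49 / 1000
= 5.24 mGal

5.24


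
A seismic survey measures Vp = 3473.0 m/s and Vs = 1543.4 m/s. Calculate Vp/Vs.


Vp/Vs = 3473.0 / 1543.4
= 2.2502

2.2502


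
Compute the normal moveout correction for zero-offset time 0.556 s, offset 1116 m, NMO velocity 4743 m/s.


x/Vnmo = 1116/4743 = 0.235294
(x/Vnmo)^2 = 0.055363
t0^2 = 0.309136
sqrt(0.309136 + 0.055363) = 0.603738
dt = 0.603738 - 0.556 = 0.047738

0.047738


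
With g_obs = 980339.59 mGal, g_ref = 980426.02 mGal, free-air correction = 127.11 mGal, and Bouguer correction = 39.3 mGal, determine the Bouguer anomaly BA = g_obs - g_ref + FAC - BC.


BA = g_obs - g_ref + FAC - BC
= 980339.59 - 980426.02 + 127.11 - 39.3
= 1.38 mGal

1.38


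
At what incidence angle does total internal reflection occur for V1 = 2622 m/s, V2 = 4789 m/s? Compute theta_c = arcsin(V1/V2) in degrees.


V1/V2 = 2622/4789 = 0.547505
theta_c = arcsin(0.547505) = 33.196 degrees

33.196


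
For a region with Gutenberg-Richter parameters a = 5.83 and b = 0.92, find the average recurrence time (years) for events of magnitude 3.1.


log10(N) = 5.83 - 0.92*3.1 = 2.978
N = 10^2.978 = 950.604794
T = 1/N = 1/950.604794 = 0.0011 years

0.0011


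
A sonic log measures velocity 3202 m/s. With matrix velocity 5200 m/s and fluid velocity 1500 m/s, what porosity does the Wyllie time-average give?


1/V - 1/Vm = 1/3202 - 1/5200 = 0.00012
1/Vf - 1/Vm = 1/1500 - 1/5200 = 0.00047436
phi = 0.00012 / 0.00047436 = 0.253

0.253


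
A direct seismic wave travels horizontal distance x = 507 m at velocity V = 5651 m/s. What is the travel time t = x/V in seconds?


t = x / V
= 507 / 5651
= 0.0897 s

0.0897


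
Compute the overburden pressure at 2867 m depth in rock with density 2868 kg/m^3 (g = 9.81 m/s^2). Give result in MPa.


P = rho * g * z / 1e6
= 2868 * 9.81 * 2867 / 1e6
= 80663274.36 / 1e6
= 80.6633 MPa

80.6633


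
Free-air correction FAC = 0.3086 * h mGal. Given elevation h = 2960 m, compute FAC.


FAC = 0.3086 * h
= 0.3086 * 2960
= 913.456 mGal

913.456


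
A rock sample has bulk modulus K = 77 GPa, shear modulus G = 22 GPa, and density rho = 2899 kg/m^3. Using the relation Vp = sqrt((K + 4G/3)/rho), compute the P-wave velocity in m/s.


First compute the effective modulus:
K + 4G/3 = 77e9 + 4*22e9/3 = 106333333333.33 Pa
Then divide by density:
106333333333.33 / 2899 = 36679314.7062 Pa/(kg/m^3)
Take the square root:
Vp = sqrt(36679314.7062) = 6056.34 m/s

6056.34


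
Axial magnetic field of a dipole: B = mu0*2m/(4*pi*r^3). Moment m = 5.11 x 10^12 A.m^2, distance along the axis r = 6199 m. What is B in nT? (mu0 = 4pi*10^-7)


m = 5.11 x 10^12 = 5110000000000 A.m^2
2m = 10220000000000 A.m^2
r^3 = 6199^3 = 238212698599
B = (4pi*10^-7) * 10220000000000 / (4*pi * 238212698599) * 1e9
= 12842830.767875 / 2993469055641.67 * 1e9
= 4290.2835 nT

4290.2835


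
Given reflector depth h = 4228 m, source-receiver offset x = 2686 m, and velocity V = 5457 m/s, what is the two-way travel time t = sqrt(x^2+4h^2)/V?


x^2 + 4h^2 = 2686^2 + 4*4228^2 = 7214596 + 71503936 = 78718532
sqrt(78718532) = 8872.3465
t = 8872.3465 / 5457 = 1.6259 s

1.6259


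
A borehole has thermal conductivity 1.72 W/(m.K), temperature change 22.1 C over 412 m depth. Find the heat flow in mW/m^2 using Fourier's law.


q = k * dT / dz * 1000
= 1.72 * 22.1 / 412 * 1000
= 0.092262 * 1000
= 92.2621 mW/m^2

92.2621


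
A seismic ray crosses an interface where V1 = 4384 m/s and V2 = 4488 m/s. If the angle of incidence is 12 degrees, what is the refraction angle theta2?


sin(theta1) = sin(12 deg) = 0.207912
sin(theta2) = V2/V1 * sin(theta1) = 4488/4384 * 0.207912 = 0.212844
theta2 = arcsin(0.212844) = 12.2891 degrees

12.2891


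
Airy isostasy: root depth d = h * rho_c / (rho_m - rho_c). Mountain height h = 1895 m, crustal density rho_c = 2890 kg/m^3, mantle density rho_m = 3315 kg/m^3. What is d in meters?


rho_m - rho_c = 3315 - 2890 = 425
d = 1895 * 2890 / 425
= 5476550 / 425
= 12886.0 m

12886.0


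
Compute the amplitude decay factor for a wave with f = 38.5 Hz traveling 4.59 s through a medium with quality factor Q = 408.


pi*f*t/Q = pi*38.5*4.59/408 = 1.360702
A/A0 = exp(-1.360702) = 0.256481

0.256481


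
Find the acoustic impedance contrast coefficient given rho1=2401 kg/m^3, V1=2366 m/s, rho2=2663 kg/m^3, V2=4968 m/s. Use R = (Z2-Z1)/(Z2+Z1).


Z1 = 2401 * 2366 = 5680766
Z2 = 2663 * 4968 = 13229784
R = (13229784 - 5680766) / (13229784 + 5680766) = 7549018 / 18910550 = 0.3992

0.3992


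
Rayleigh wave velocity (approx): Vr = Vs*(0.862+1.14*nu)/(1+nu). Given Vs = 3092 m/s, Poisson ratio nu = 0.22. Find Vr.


Numerator factor = 0.862 + 1.14*0.22 = 1.1128
Denominator = 1 + 0.22 = 1.22
Vr = 3092 * 1.1128 / 1.22 = 2820.31 m/s

2820.31


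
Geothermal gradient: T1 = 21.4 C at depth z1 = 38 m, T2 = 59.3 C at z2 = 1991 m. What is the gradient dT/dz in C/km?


dT = 59.3 - 21.4 = 37.9 C
dz = 1991 - 38 = 1953 m
gradient = dT/dz * 1000 = 37.9/1953 * 1000 = 19.406 C/km

19.406


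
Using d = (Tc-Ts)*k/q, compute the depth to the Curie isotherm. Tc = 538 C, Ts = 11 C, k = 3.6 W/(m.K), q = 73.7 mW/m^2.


T_Curie - T_surf = 538 - 11 = 527 C
Convert q to W/m^2: 73.7 mW/m^2 = 0.0737 W/m^2
d = 527 * 3.6 / 0.0737 = 25742.2 m

25742.2


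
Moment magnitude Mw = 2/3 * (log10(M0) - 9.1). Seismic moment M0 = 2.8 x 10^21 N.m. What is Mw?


log10(M0) = log10(2.8 x 10^21) = 21.4472
Mw = 2/3 * (21.4472 - 9.1)
= 2/3 * 12.3472
= 8.23

8.23


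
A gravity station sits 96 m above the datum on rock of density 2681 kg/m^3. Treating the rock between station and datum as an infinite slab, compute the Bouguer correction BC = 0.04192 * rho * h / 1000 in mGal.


BC = 0.04192 * rho * h / 1000
= 0.04192 * 2681 * 96 / 1000
= 10.7892 mGal

10.7892


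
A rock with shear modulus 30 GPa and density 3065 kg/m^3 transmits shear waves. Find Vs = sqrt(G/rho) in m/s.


Convert G to Pa: G = 30e9 Pa
Compute G/rho = 30e9 / 3065 = 9787928.2219
Vs = sqrt(9787928.2219) = 3128.57 m/s

3128.57


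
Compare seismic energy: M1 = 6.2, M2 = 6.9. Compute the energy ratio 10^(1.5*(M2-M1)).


M2 - M1 = 6.9 - 6.2 = 0.7
1.5 * 0.7 = 1.05
ratio = 10^1.05 = 11.22

11.22


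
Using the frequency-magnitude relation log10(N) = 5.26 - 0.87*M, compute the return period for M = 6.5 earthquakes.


log10(N) = 5.26 - 0.87*6.5 = -0.395
N = 10^-0.395 = 0.402717
T = 1/N = 1/0.402717 = 2.4831 years

2.4831


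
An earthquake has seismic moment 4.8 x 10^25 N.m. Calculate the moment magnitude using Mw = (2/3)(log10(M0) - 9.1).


log10(M0) = log10(4.8 x 10^25) = 25.6812
Mw = 2/3 * (25.6812 - 9.1)
= 2/3 * 16.5812
= 11.05

11.05


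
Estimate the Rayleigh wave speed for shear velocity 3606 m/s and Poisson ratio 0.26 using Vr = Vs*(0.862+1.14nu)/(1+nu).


Numerator factor = 0.862 + 1.14*0.26 = 1.1584
Denominator = 1 + 0.26 = 1.26
Vr = 3606 * 1.1584 / 1.26 = 3315.23 m/s

3315.23


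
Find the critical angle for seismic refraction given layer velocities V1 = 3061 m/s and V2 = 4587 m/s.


V1/V2 = 3061/4587 = 0.667321
theta_c = arcsin(0.667321) = 41.8606 degrees

41.8606


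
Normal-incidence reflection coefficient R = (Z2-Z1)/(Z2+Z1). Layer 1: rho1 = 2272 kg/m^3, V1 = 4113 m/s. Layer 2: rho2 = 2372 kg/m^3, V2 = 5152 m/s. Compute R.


Z1 = 2272 * 4113 = 9344736
Z2 = 2372 * 5152 = 12220544
R = (12220544 - 9344736) / (12220544 + 9344736) = 2875808 / 21565280 = 0.1334

0.1334


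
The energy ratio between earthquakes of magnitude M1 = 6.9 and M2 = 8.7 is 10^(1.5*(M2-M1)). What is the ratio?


M2 - M1 = 8.7 - 6.9 = 1.8
1.5 * 1.8 = 2.7
ratio = 10^2.7 = 501.19

501.19


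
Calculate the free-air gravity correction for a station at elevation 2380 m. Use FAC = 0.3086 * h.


FAC = 0.3086 * h
= 0.3086 * 2380
= 734.468 mGal

734.468


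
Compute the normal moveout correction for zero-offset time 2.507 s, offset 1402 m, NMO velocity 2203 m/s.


x/Vnmo = 1402/2203 = 0.636405
(x/Vnmo)^2 = 0.405011
t0^2 = 6.285049
sqrt(6.285049 + 0.405011) = 2.586515
dt = 2.586515 - 2.507 = 0.079515

0.079515


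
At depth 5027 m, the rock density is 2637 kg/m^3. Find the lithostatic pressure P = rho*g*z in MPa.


P = rho * g * z / 1e6
= 2637 * 9.81 * 5027 / 1e6
= 130043312.19 / 1e6
= 130.0433 MPa

130.0433


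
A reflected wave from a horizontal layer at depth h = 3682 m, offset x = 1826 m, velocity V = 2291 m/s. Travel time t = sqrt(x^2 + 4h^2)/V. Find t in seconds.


x^2 + 4h^2 = 1826^2 + 4*3682^2 = 3334276 + 54228496 = 57562772
sqrt(57562772) = 7587.0134
t = 7587.0134 / 2291 = 3.3117 s

3.3117


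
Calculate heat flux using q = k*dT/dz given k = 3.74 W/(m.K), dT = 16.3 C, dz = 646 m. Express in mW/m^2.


q = k * dT / dz * 1000
= 3.74 * 16.3 / 646 * 1000
= 0.094368 * 1000
= 94.3684 mW/m^2

94.3684


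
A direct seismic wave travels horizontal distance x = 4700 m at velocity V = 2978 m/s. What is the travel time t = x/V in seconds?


t = x / V
= 4700 / 2978
= 1.5782 s

1.5782


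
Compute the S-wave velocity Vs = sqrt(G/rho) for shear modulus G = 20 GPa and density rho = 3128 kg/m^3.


Convert G to Pa: G = 20e9 Pa
Compute G/rho = 20e9 / 3128 = 6393861.8926
Vs = sqrt(6393861.8926) = 2528.61 m/s

2528.61


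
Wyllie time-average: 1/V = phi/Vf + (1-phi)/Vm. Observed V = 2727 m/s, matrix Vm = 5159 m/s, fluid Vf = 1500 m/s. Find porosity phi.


1/V - 1/Vm = 1/2727 - 1/5159 = 0.00017287
1/Vf - 1/Vm = 1/1500 - 1/5159 = 0.00047283
phi = 0.00017287 / 0.00047283 = 0.3656

0.3656


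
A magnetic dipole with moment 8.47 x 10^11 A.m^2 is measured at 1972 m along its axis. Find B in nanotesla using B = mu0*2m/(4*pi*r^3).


m = 8.47 x 10^11 = 847000000000 A.m^2
2m = 1694000000000 A.m^2
r^3 = 1972^3 = 7668682048
B = (4pi*10^-7) * 1694000000000 / (4*pi * 7668682048) * 1e9
= 2128743.182072 / 96367500738.85 * 1e9
= 22089.8453 nT

22089.8453


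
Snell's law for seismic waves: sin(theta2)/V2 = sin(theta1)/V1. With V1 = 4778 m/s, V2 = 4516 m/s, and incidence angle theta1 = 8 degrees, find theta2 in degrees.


sin(theta1) = sin(8 deg) = 0.139173
sin(theta2) = V2/V1 * sin(theta1) = 4516/4778 * 0.139173 = 0.131542
theta2 = arcsin(0.131542) = 7.5587 degrees

7.5587


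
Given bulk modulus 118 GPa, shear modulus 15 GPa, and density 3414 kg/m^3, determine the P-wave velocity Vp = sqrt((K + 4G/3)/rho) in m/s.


First compute the effective modulus:
K + 4G/3 = 118e9 + 4*15e9/3 = 138000000000.0 Pa
Then divide by density:
138000000000.0 / 3414 = 40421792.6186 Pa/(kg/m^3)
Take the square root:
Vp = sqrt(40421792.6186) = 6357.81 m/s

6357.81


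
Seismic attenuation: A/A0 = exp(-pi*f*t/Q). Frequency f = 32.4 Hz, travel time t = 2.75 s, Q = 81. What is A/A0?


pi*f*t/Q = pi*32.4*2.75/81 = 3.455752
A/A0 = exp(-3.455752) = 0.031564

0.031564


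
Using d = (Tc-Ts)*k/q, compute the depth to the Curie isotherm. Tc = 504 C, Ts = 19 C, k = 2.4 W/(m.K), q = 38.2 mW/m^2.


T_Curie - T_surf = 504 - 19 = 485 C
Convert q to W/m^2: 38.2 mW/m^2 = 0.0382 W/m^2
d = 485 * 2.4 / 0.0382 = 30471.2 m

30471.2


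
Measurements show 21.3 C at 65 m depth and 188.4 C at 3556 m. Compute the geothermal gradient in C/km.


dT = 188.4 - 21.3 = 167.1 C
dz = 3556 - 65 = 3491 m
gradient = dT/dz * 1000 = 167.1/3491 * 1000 = 47.8659 C/km

47.8659


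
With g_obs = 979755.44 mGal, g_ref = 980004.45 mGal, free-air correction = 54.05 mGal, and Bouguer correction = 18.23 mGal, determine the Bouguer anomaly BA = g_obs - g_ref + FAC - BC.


BA = g_obs - g_ref + FAC - BC
= 979755.44 - 980004.45 + 54.05 - 18.23
= -213.19 mGal

-213.19


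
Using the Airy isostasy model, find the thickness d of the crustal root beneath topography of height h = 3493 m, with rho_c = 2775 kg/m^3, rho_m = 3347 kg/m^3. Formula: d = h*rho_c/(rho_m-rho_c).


rho_m - rho_c = 3347 - 2775 = 572
d = 3493 * 2775 / 572
= 9693075 / 572
= 16945.94 m

16945.94


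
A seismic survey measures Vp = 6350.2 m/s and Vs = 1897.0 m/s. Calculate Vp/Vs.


Vp/Vs = 6350.2 / 1897.0
= 3.3475

3.3475
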